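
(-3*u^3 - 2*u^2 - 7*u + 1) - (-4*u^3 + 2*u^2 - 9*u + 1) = u^3 - 4*u^2 + 2*u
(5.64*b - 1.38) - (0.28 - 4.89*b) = 10.53*b - 1.66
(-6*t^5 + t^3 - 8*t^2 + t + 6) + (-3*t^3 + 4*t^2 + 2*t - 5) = -6*t^5 - 2*t^3 - 4*t^2 + 3*t + 1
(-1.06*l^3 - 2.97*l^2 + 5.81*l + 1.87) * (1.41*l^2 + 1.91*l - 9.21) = -1.4946*l^5 - 6.2123*l^4 + 12.282*l^3 + 41.0875*l^2 - 49.9384*l - 17.2227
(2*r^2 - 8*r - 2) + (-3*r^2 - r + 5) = -r^2 - 9*r + 3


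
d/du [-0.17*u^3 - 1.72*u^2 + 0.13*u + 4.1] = -0.51*u^2 - 3.44*u + 0.13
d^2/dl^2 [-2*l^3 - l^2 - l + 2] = -12*l - 2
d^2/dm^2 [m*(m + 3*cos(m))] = -3*m*cos(m) - 6*sin(m) + 2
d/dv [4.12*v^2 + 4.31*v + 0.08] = 8.24*v + 4.31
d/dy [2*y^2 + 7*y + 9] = 4*y + 7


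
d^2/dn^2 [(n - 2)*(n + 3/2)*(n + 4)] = 6*n + 7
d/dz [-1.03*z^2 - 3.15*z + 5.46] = -2.06*z - 3.15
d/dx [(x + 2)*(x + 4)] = 2*x + 6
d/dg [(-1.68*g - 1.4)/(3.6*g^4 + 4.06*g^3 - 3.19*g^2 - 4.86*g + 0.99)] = (18.144*g^4 + 33.8016*g^3 + 11.6928*g^2 - 8.932*g - 8.4672)/(12.96*g^8 + 29.232*g^7 - 6.4844*g^6 - 60.8948*g^5 - 22.1591*g^4 + 39.0456*g^3 + 17.3034*g^2 - 9.6228*g + 0.9801)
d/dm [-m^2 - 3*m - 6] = -2*m - 3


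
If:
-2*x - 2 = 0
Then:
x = -1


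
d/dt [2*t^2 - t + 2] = 4*t - 1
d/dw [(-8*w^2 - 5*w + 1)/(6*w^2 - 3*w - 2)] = (54*w^2 + 20*w + 13)/(36*w^4 - 36*w^3 - 15*w^2 + 12*w + 4)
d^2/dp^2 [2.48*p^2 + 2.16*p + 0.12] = 4.96000000000000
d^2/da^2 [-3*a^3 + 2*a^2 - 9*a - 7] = 4 - 18*a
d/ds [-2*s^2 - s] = -4*s - 1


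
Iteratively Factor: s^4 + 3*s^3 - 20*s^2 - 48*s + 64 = (s + 4)*(s^3 - s^2 - 16*s + 16) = (s - 4)*(s + 4)*(s^2 + 3*s - 4) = (s - 4)*(s + 4)^2*(s - 1)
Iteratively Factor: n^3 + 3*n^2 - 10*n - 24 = (n - 3)*(n^2 + 6*n + 8) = (n - 3)*(n + 2)*(n + 4)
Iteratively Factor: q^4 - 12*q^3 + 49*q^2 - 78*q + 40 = (q - 4)*(q^3 - 8*q^2 + 17*q - 10) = (q - 5)*(q - 4)*(q^2 - 3*q + 2) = (q - 5)*(q - 4)*(q - 2)*(q - 1)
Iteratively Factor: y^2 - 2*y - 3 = (y + 1)*(y - 3)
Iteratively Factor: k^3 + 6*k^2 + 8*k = (k)*(k^2 + 6*k + 8) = k*(k + 4)*(k + 2)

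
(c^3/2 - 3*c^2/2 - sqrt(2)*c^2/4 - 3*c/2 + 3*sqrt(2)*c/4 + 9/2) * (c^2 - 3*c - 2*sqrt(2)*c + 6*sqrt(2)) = c^5/2 - 3*c^4 - 5*sqrt(2)*c^4/4 + 4*c^3 + 15*sqrt(2)*c^3/2 - 33*sqrt(2)*c^2/4 + 3*c^2 - 18*sqrt(2)*c - 9*c/2 + 27*sqrt(2)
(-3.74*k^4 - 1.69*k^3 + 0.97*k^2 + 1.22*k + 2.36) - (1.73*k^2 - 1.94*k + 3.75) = -3.74*k^4 - 1.69*k^3 - 0.76*k^2 + 3.16*k - 1.39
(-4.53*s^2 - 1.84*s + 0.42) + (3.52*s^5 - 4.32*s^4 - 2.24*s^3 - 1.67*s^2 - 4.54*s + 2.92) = 3.52*s^5 - 4.32*s^4 - 2.24*s^3 - 6.2*s^2 - 6.38*s + 3.34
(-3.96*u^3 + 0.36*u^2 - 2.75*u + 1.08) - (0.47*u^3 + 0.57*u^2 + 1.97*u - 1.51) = -4.43*u^3 - 0.21*u^2 - 4.72*u + 2.59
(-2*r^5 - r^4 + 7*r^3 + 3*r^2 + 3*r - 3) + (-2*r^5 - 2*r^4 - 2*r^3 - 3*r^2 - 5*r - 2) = -4*r^5 - 3*r^4 + 5*r^3 - 2*r - 5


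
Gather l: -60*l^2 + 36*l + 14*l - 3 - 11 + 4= -60*l^2 + 50*l - 10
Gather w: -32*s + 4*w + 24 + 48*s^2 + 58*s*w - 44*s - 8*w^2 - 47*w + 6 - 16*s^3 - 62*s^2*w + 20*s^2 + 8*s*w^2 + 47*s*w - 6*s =-16*s^3 + 68*s^2 - 82*s + w^2*(8*s - 8) + w*(-62*s^2 + 105*s - 43) + 30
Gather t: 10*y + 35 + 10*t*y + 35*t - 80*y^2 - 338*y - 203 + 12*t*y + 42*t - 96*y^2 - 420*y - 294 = t*(22*y + 77) - 176*y^2 - 748*y - 462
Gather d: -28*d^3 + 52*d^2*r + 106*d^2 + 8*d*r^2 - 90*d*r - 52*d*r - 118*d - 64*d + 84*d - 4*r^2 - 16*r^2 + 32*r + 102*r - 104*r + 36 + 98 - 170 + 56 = -28*d^3 + d^2*(52*r + 106) + d*(8*r^2 - 142*r - 98) - 20*r^2 + 30*r + 20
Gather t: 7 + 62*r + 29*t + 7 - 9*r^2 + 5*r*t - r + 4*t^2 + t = -9*r^2 + 61*r + 4*t^2 + t*(5*r + 30) + 14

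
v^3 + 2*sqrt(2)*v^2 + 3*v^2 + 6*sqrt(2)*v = v*(v + 3)*(v + 2*sqrt(2))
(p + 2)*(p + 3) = p^2 + 5*p + 6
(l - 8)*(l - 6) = l^2 - 14*l + 48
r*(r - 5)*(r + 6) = r^3 + r^2 - 30*r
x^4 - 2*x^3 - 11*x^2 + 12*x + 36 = (x - 3)^2*(x + 2)^2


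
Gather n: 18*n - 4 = 18*n - 4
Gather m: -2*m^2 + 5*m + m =-2*m^2 + 6*m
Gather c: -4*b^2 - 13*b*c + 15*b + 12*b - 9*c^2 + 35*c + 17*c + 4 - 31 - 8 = -4*b^2 + 27*b - 9*c^2 + c*(52 - 13*b) - 35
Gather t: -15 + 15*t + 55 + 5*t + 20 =20*t + 60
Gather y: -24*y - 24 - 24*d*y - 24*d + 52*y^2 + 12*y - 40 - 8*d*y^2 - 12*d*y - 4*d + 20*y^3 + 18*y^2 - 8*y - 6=-28*d + 20*y^3 + y^2*(70 - 8*d) + y*(-36*d - 20) - 70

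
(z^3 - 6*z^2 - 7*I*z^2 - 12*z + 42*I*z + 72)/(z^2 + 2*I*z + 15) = (z^2 + z*(-6 - 4*I) + 24*I)/(z + 5*I)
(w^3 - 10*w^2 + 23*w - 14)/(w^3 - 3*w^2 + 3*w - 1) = (w^2 - 9*w + 14)/(w^2 - 2*w + 1)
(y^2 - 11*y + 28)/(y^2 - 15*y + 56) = (y - 4)/(y - 8)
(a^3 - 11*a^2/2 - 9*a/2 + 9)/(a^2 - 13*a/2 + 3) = (2*a^2 + a - 3)/(2*a - 1)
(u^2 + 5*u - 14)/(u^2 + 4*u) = (u^2 + 5*u - 14)/(u*(u + 4))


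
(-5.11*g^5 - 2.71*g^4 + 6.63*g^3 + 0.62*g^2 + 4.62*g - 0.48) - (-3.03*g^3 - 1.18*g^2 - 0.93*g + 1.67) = -5.11*g^5 - 2.71*g^4 + 9.66*g^3 + 1.8*g^2 + 5.55*g - 2.15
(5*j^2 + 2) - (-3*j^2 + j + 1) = 8*j^2 - j + 1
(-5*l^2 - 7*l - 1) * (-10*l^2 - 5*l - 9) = 50*l^4 + 95*l^3 + 90*l^2 + 68*l + 9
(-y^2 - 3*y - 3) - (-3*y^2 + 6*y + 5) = 2*y^2 - 9*y - 8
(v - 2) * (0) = 0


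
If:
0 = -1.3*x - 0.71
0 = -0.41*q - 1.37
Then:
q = -3.34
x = -0.55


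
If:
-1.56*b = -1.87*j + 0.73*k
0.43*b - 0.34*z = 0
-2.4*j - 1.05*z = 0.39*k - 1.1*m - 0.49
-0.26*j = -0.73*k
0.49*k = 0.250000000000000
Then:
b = 1.48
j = 1.43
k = 0.51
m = 4.65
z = 1.87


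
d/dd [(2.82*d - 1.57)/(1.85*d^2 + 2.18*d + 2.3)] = (-5.217*d^2 + 5.809*d + 9.9086)/(3.4225*d^4 + 8.066*d^3 + 13.2624*d^2 + 10.028*d + 5.29)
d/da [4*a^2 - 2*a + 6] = 8*a - 2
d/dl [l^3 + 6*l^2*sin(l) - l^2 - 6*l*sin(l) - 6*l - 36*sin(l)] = 6*l^2*cos(l) + 3*l^2 + 12*l*sin(l) - 6*l*cos(l) - 2*l - 6*sin(l) - 36*cos(l) - 6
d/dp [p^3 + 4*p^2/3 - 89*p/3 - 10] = 3*p^2 + 8*p/3 - 89/3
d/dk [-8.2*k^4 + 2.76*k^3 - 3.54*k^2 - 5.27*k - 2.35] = -32.8*k^3 + 8.28*k^2 - 7.08*k - 5.27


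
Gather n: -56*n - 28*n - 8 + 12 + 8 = 12 - 84*n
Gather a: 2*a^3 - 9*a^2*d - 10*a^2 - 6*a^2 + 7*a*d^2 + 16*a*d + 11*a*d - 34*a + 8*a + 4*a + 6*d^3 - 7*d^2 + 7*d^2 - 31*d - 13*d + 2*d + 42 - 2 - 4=2*a^3 + a^2*(-9*d - 16) + a*(7*d^2 + 27*d - 22) + 6*d^3 - 42*d + 36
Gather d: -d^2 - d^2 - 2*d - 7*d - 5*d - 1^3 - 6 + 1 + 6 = -2*d^2 - 14*d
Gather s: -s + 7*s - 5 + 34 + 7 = 6*s + 36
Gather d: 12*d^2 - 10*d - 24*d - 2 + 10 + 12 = 12*d^2 - 34*d + 20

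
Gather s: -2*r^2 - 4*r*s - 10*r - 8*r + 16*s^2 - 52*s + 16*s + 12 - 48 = -2*r^2 - 18*r + 16*s^2 + s*(-4*r - 36) - 36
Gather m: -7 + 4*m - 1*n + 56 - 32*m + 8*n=-28*m + 7*n + 49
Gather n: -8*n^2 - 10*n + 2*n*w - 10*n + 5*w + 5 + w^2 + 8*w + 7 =-8*n^2 + n*(2*w - 20) + w^2 + 13*w + 12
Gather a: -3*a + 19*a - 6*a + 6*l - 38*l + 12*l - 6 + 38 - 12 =10*a - 20*l + 20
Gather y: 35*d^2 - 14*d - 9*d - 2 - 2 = 35*d^2 - 23*d - 4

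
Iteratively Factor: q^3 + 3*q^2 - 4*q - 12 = (q + 3)*(q^2 - 4) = (q + 2)*(q + 3)*(q - 2)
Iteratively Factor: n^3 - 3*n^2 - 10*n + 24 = (n - 2)*(n^2 - n - 12) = (n - 2)*(n + 3)*(n - 4)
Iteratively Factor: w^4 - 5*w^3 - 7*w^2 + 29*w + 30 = (w - 5)*(w^3 - 7*w - 6) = (w - 5)*(w - 3)*(w^2 + 3*w + 2) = (w - 5)*(w - 3)*(w + 2)*(w + 1)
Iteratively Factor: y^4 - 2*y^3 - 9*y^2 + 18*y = (y - 2)*(y^3 - 9*y) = (y - 3)*(y - 2)*(y^2 + 3*y) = (y - 3)*(y - 2)*(y + 3)*(y)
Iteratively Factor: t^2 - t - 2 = (t - 2)*(t + 1)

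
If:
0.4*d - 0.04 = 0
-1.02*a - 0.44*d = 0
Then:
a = -0.04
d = 0.10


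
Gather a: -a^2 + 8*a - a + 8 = -a^2 + 7*a + 8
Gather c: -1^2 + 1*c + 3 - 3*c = 2 - 2*c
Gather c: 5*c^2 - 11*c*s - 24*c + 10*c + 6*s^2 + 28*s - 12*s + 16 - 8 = 5*c^2 + c*(-11*s - 14) + 6*s^2 + 16*s + 8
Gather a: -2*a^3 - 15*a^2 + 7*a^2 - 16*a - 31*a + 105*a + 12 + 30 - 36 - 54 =-2*a^3 - 8*a^2 + 58*a - 48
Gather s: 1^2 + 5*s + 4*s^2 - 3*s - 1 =4*s^2 + 2*s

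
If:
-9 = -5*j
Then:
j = 9/5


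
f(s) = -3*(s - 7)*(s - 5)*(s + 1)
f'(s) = -3*(s - 7)*(s - 5) - 3*(s - 7)*(s + 1) - 3*(s - 5)*(s + 1)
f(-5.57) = 1821.58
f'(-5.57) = -715.84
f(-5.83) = 2013.37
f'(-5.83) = -759.68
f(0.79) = -140.39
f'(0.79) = -22.48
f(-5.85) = 2028.60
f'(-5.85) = -763.10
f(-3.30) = 589.88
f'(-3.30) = -384.81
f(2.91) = -100.27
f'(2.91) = 46.85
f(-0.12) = -96.24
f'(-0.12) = -77.05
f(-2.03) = 196.16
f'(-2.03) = -240.07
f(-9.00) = 5376.00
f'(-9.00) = -1392.00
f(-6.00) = 2145.00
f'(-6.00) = -789.00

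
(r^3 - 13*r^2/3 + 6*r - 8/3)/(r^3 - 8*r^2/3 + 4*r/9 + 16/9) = 3*(r - 1)/(3*r + 2)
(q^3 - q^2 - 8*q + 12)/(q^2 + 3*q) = q - 4 + 4/q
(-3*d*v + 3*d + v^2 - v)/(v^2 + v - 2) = (-3*d + v)/(v + 2)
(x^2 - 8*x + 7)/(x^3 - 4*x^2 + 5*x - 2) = (x - 7)/(x^2 - 3*x + 2)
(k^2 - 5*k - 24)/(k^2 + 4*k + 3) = (k - 8)/(k + 1)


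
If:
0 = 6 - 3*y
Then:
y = 2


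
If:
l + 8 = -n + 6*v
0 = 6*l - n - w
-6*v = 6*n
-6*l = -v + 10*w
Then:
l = -24/157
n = -176/157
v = 176/157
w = 32/157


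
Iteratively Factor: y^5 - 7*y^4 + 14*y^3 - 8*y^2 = (y)*(y^4 - 7*y^3 + 14*y^2 - 8*y) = y*(y - 1)*(y^3 - 6*y^2 + 8*y) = y*(y - 2)*(y - 1)*(y^2 - 4*y) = y*(y - 4)*(y - 2)*(y - 1)*(y)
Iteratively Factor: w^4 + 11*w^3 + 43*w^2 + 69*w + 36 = (w + 4)*(w^3 + 7*w^2 + 15*w + 9) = (w + 1)*(w + 4)*(w^2 + 6*w + 9) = (w + 1)*(w + 3)*(w + 4)*(w + 3)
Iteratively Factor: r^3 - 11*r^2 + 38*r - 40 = (r - 2)*(r^2 - 9*r + 20) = (r - 5)*(r - 2)*(r - 4)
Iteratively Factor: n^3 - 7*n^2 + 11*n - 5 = (n - 5)*(n^2 - 2*n + 1) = (n - 5)*(n - 1)*(n - 1)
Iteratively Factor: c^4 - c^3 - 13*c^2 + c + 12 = (c + 3)*(c^3 - 4*c^2 - c + 4) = (c + 1)*(c + 3)*(c^2 - 5*c + 4) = (c - 4)*(c + 1)*(c + 3)*(c - 1)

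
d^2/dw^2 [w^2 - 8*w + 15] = 2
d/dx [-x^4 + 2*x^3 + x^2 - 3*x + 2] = -4*x^3 + 6*x^2 + 2*x - 3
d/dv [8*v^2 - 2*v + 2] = 16*v - 2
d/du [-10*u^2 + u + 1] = 1 - 20*u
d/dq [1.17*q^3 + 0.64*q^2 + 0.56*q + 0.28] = 3.51*q^2 + 1.28*q + 0.56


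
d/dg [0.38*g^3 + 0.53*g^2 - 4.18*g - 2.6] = 1.14*g^2 + 1.06*g - 4.18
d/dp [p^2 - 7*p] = 2*p - 7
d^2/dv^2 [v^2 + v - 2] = 2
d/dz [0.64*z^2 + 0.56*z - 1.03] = 1.28*z + 0.56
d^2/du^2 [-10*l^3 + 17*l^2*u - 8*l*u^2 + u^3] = -16*l + 6*u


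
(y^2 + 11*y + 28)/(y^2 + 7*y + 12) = (y + 7)/(y + 3)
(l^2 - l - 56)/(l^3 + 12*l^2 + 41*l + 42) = (l - 8)/(l^2 + 5*l + 6)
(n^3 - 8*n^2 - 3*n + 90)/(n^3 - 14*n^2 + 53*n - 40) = (n^2 - 3*n - 18)/(n^2 - 9*n + 8)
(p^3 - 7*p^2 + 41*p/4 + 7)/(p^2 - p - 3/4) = (2*p^2 - 15*p + 28)/(2*p - 3)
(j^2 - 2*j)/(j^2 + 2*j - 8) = j/(j + 4)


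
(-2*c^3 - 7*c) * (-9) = 18*c^3 + 63*c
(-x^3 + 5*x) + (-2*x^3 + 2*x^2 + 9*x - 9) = -3*x^3 + 2*x^2 + 14*x - 9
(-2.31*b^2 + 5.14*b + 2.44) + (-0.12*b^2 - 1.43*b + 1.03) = -2.43*b^2 + 3.71*b + 3.47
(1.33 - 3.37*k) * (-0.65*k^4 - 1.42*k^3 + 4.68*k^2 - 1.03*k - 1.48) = 2.1905*k^5 + 3.9209*k^4 - 17.6602*k^3 + 9.6955*k^2 + 3.6177*k - 1.9684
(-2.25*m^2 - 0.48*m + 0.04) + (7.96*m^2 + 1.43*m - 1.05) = 5.71*m^2 + 0.95*m - 1.01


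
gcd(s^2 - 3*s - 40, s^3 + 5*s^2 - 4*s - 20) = s + 5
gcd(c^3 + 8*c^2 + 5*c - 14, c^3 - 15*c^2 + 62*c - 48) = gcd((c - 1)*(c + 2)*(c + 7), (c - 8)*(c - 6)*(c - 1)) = c - 1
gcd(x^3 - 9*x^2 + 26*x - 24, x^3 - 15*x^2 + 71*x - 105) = x - 3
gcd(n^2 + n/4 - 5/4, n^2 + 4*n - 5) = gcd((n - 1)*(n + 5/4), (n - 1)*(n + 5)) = n - 1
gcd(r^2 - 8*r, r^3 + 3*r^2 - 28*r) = r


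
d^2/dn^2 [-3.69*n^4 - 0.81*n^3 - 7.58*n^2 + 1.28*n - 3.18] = -44.28*n^2 - 4.86*n - 15.16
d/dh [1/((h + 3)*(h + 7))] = 2*(-h - 5)/(h^4 + 20*h^3 + 142*h^2 + 420*h + 441)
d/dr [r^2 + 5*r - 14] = 2*r + 5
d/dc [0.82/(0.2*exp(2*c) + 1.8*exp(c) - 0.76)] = (-0.328*exp(c) - 1.476)*exp(c)/(0.2*exp(2*c) + 1.8*exp(c) - 0.76)^2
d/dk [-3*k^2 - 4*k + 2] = -6*k - 4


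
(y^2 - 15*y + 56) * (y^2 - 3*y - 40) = y^4 - 18*y^3 + 61*y^2 + 432*y - 2240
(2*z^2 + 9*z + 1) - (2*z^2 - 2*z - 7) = 11*z + 8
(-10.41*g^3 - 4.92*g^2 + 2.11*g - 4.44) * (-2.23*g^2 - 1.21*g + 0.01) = 23.2143*g^5 + 23.5677*g^4 + 1.1438*g^3 + 7.2989*g^2 + 5.3935*g - 0.0444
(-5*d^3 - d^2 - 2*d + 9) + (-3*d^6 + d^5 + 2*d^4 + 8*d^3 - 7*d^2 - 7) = -3*d^6 + d^5 + 2*d^4 + 3*d^3 - 8*d^2 - 2*d + 2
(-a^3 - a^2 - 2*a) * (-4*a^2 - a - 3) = 4*a^5 + 5*a^4 + 12*a^3 + 5*a^2 + 6*a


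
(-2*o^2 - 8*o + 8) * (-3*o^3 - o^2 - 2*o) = 6*o^5 + 26*o^4 - 12*o^3 + 8*o^2 - 16*o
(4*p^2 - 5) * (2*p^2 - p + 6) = 8*p^4 - 4*p^3 + 14*p^2 + 5*p - 30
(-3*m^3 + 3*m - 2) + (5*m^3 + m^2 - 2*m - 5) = 2*m^3 + m^2 + m - 7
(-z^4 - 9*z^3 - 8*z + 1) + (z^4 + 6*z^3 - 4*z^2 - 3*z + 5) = -3*z^3 - 4*z^2 - 11*z + 6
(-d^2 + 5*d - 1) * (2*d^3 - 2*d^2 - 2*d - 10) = -2*d^5 + 12*d^4 - 10*d^3 + 2*d^2 - 48*d + 10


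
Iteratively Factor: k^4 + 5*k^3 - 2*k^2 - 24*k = (k - 2)*(k^3 + 7*k^2 + 12*k) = (k - 2)*(k + 4)*(k^2 + 3*k) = (k - 2)*(k + 3)*(k + 4)*(k)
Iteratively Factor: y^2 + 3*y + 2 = (y + 1)*(y + 2)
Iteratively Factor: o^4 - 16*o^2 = (o - 4)*(o^3 + 4*o^2) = o*(o - 4)*(o^2 + 4*o) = o^2*(o - 4)*(o + 4)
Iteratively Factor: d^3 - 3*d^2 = (d - 3)*(d^2) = d*(d - 3)*(d)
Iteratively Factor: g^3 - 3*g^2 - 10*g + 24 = (g - 4)*(g^2 + g - 6) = (g - 4)*(g + 3)*(g - 2)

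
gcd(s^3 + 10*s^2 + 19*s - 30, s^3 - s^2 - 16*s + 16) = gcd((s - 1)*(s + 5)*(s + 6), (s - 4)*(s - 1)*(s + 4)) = s - 1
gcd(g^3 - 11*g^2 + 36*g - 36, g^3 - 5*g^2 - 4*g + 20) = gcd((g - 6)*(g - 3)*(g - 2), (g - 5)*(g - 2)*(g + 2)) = g - 2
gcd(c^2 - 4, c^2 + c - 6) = c - 2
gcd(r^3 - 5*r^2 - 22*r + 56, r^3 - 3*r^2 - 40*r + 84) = r^2 - 9*r + 14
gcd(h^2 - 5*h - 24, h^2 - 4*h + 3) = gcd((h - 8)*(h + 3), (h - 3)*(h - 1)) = 1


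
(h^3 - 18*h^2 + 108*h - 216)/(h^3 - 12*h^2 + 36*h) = (h - 6)/h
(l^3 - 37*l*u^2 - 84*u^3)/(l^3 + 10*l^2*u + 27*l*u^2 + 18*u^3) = (l^2 - 3*l*u - 28*u^2)/(l^2 + 7*l*u + 6*u^2)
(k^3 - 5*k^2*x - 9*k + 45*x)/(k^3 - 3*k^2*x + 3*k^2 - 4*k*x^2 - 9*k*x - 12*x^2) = (-k^2 + 5*k*x + 3*k - 15*x)/(-k^2 + 3*k*x + 4*x^2)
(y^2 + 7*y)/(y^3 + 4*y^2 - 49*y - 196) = y/(y^2 - 3*y - 28)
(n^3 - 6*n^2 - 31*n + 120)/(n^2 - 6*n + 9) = (n^2 - 3*n - 40)/(n - 3)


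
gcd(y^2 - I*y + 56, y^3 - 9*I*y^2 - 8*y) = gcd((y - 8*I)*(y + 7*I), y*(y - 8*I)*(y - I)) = y - 8*I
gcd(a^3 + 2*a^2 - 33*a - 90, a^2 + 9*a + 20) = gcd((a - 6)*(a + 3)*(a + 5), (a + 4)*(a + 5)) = a + 5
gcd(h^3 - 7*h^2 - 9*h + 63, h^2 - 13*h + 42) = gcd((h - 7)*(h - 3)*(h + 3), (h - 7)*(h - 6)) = h - 7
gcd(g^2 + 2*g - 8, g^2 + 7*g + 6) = 1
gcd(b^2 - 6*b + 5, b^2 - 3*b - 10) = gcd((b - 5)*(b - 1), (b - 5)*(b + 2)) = b - 5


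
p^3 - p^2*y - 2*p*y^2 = p*(p - 2*y)*(p + y)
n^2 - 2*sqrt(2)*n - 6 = (n - 3*sqrt(2))*(n + sqrt(2))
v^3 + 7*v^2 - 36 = (v - 2)*(v + 3)*(v + 6)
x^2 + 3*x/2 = x*(x + 3/2)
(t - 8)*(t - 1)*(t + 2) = t^3 - 7*t^2 - 10*t + 16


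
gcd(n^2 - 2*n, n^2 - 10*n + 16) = n - 2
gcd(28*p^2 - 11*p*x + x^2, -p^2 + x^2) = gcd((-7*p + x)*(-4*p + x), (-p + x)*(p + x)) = 1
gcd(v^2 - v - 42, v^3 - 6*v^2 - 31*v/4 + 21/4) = v - 7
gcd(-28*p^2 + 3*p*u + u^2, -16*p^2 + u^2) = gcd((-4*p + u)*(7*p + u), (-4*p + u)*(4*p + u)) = 4*p - u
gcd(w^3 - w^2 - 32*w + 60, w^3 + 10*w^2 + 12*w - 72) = w^2 + 4*w - 12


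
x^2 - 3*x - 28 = (x - 7)*(x + 4)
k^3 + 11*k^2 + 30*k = k*(k + 5)*(k + 6)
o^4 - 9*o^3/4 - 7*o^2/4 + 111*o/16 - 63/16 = (o - 3/2)^2*(o - 1)*(o + 7/4)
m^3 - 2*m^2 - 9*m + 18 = (m - 3)*(m - 2)*(m + 3)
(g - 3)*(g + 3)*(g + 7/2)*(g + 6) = g^4 + 19*g^3/2 + 12*g^2 - 171*g/2 - 189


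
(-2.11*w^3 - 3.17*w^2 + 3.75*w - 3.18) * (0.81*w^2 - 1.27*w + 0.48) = -1.7091*w^5 + 0.112*w^4 + 6.0506*w^3 - 8.8599*w^2 + 5.8386*w - 1.5264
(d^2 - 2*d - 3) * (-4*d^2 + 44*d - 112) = -4*d^4 + 52*d^3 - 188*d^2 + 92*d + 336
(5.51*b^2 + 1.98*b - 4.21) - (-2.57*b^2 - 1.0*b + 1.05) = 8.08*b^2 + 2.98*b - 5.26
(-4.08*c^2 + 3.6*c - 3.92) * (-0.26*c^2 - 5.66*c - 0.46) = 1.0608*c^4 + 22.1568*c^3 - 17.48*c^2 + 20.5312*c + 1.8032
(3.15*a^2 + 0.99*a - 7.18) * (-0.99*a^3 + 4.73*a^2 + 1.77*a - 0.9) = -3.1185*a^5 + 13.9194*a^4 + 17.3664*a^3 - 35.0441*a^2 - 13.5996*a + 6.462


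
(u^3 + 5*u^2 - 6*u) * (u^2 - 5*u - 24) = u^5 - 55*u^3 - 90*u^2 + 144*u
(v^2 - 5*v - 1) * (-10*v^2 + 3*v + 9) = -10*v^4 + 53*v^3 + 4*v^2 - 48*v - 9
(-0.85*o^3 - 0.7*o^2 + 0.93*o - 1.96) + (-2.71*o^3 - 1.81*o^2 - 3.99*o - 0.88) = -3.56*o^3 - 2.51*o^2 - 3.06*o - 2.84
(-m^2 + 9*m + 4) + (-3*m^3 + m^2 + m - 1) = -3*m^3 + 10*m + 3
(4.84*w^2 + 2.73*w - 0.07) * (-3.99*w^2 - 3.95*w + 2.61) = -19.3116*w^4 - 30.0107*w^3 + 2.1282*w^2 + 7.4018*w - 0.1827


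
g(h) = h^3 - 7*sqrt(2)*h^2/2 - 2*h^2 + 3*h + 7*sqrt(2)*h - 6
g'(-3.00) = 81.60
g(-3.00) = -134.25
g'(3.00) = -1.80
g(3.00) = -2.85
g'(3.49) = 0.93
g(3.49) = -3.12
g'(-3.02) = 82.24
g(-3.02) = -135.88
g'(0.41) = 7.71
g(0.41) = -1.81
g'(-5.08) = 160.93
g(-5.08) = -381.97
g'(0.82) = 3.52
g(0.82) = 0.46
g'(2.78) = -2.56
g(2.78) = -2.36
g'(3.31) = -0.24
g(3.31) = -3.18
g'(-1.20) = 33.90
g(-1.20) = -33.22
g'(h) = 3*h^2 - 7*sqrt(2)*h - 4*h + 3 + 7*sqrt(2)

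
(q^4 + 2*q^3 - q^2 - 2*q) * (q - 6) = q^5 - 4*q^4 - 13*q^3 + 4*q^2 + 12*q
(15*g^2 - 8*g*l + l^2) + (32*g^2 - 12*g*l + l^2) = 47*g^2 - 20*g*l + 2*l^2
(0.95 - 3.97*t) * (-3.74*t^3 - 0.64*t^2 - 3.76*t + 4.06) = 14.8478*t^4 - 1.0122*t^3 + 14.3192*t^2 - 19.6902*t + 3.857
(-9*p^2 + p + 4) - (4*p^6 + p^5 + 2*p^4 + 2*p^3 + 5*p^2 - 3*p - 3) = -4*p^6 - p^5 - 2*p^4 - 2*p^3 - 14*p^2 + 4*p + 7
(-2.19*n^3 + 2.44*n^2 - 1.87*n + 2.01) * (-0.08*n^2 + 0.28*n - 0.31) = 0.1752*n^5 - 0.8084*n^4 + 1.5117*n^3 - 1.4408*n^2 + 1.1425*n - 0.6231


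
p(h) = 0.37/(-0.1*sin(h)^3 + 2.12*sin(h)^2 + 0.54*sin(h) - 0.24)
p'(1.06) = -0.23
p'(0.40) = -8.95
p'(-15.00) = -5.95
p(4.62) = 0.26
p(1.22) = 0.18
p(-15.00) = 1.11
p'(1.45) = -0.04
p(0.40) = 1.29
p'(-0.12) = -0.14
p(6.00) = -1.66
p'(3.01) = 22.67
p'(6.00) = 4.77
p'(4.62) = -0.07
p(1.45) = 0.16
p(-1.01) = 0.42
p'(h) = 0.37*(0.3*sin(h)^2*cos(h) - 4.24*sin(h)*cos(h) - 0.54*cos(h))/(-0.1*sin(h)^3 + 2.12*sin(h)^2 + 0.54*sin(h) - 0.24)^2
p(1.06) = 0.21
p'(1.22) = -0.13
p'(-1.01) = 0.82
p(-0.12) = -1.35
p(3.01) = -2.78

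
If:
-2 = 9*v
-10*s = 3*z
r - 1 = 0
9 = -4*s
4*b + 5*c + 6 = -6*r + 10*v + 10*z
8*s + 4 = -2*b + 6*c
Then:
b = 652/51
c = 295/153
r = 1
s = -9/4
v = -2/9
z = 15/2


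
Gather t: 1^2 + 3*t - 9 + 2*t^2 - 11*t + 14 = 2*t^2 - 8*t + 6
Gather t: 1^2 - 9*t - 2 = -9*t - 1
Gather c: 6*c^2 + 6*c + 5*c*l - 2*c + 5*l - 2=6*c^2 + c*(5*l + 4) + 5*l - 2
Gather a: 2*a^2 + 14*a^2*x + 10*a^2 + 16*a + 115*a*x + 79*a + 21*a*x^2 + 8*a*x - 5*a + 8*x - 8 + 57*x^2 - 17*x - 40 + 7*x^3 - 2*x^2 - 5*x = a^2*(14*x + 12) + a*(21*x^2 + 123*x + 90) + 7*x^3 + 55*x^2 - 14*x - 48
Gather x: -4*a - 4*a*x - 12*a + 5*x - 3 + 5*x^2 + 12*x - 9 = -16*a + 5*x^2 + x*(17 - 4*a) - 12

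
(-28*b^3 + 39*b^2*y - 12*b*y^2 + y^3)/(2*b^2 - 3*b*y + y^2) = (28*b^2 - 11*b*y + y^2)/(-2*b + y)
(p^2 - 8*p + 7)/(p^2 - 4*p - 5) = (-p^2 + 8*p - 7)/(-p^2 + 4*p + 5)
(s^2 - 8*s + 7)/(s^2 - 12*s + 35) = (s - 1)/(s - 5)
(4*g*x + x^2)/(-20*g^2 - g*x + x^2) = x/(-5*g + x)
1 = 1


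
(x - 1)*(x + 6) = x^2 + 5*x - 6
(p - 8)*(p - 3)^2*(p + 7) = p^4 - 7*p^3 - 41*p^2 + 327*p - 504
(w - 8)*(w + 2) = w^2 - 6*w - 16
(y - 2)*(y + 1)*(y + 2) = y^3 + y^2 - 4*y - 4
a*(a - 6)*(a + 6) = a^3 - 36*a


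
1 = 1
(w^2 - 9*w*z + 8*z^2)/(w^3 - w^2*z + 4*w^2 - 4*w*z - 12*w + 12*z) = (w - 8*z)/(w^2 + 4*w - 12)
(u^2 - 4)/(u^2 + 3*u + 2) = (u - 2)/(u + 1)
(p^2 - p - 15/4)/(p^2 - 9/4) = (2*p - 5)/(2*p - 3)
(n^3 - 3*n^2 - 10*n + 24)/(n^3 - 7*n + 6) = (n - 4)/(n - 1)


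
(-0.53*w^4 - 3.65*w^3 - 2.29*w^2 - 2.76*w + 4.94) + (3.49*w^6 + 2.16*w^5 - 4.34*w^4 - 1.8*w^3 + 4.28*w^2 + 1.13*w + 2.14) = 3.49*w^6 + 2.16*w^5 - 4.87*w^4 - 5.45*w^3 + 1.99*w^2 - 1.63*w + 7.08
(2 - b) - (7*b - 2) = 4 - 8*b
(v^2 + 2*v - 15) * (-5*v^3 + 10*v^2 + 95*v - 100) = -5*v^5 + 190*v^3 - 60*v^2 - 1625*v + 1500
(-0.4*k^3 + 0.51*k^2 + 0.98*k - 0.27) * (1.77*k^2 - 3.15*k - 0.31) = -0.708*k^5 + 2.1627*k^4 + 0.2521*k^3 - 3.723*k^2 + 0.5467*k + 0.0837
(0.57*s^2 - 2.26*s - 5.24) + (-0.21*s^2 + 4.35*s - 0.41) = 0.36*s^2 + 2.09*s - 5.65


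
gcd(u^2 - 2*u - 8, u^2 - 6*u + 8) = u - 4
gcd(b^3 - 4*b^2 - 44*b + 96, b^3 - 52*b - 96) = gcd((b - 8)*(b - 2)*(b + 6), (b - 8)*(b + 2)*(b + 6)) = b^2 - 2*b - 48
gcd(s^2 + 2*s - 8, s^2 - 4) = s - 2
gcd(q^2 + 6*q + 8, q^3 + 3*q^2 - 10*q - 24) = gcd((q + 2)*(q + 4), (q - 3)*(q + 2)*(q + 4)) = q^2 + 6*q + 8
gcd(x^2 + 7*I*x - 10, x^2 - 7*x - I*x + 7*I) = 1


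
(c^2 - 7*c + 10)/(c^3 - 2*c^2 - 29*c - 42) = (-c^2 + 7*c - 10)/(-c^3 + 2*c^2 + 29*c + 42)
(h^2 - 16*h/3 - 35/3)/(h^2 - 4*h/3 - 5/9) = 3*(-3*h^2 + 16*h + 35)/(-9*h^2 + 12*h + 5)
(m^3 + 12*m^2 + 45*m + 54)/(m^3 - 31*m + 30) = (m^2 + 6*m + 9)/(m^2 - 6*m + 5)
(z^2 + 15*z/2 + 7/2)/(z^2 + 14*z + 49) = (z + 1/2)/(z + 7)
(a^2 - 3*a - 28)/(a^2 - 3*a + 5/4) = 4*(a^2 - 3*a - 28)/(4*a^2 - 12*a + 5)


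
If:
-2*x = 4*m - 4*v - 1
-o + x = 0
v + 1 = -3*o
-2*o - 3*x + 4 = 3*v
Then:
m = 43/8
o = -7/4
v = 17/4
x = -7/4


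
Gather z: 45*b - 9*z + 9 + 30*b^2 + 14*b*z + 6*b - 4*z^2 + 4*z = 30*b^2 + 51*b - 4*z^2 + z*(14*b - 5) + 9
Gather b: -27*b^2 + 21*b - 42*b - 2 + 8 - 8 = -27*b^2 - 21*b - 2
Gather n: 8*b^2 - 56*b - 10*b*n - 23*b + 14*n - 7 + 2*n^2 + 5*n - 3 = 8*b^2 - 79*b + 2*n^2 + n*(19 - 10*b) - 10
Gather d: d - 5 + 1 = d - 4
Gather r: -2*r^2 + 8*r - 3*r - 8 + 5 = -2*r^2 + 5*r - 3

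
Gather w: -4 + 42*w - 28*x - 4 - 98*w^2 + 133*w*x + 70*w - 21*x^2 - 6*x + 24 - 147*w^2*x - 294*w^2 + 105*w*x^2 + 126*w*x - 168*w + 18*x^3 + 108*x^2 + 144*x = w^2*(-147*x - 392) + w*(105*x^2 + 259*x - 56) + 18*x^3 + 87*x^2 + 110*x + 16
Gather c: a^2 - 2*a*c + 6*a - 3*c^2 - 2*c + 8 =a^2 + 6*a - 3*c^2 + c*(-2*a - 2) + 8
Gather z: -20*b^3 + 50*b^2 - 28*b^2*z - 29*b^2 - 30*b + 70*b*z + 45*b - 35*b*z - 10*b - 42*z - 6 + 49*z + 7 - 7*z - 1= -20*b^3 + 21*b^2 + 5*b + z*(-28*b^2 + 35*b)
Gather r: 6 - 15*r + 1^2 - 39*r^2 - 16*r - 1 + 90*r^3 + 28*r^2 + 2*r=90*r^3 - 11*r^2 - 29*r + 6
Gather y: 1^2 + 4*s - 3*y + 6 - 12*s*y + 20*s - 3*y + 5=24*s + y*(-12*s - 6) + 12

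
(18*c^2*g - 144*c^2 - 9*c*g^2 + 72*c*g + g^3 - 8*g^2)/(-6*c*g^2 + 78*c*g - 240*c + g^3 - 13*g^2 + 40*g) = (-3*c + g)/(g - 5)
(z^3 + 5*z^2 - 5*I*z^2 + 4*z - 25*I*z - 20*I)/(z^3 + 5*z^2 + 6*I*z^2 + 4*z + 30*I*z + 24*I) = (z - 5*I)/(z + 6*I)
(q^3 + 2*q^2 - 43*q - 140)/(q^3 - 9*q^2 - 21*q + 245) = (q + 4)/(q - 7)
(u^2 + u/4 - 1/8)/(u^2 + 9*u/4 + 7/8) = (4*u - 1)/(4*u + 7)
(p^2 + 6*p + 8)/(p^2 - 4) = (p + 4)/(p - 2)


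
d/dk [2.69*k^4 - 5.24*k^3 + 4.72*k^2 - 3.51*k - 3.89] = 10.76*k^3 - 15.72*k^2 + 9.44*k - 3.51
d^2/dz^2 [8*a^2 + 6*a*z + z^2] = 2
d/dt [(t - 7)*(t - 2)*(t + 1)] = 3*t^2 - 16*t + 5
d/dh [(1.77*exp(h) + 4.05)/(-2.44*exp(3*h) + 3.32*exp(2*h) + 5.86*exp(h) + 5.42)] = (8.6376*exp(3*h) + 23.7696*exp(2*h) - 26.892*exp(h) - 14.1396)*exp(h)/(5.9536*exp(6*h) - 16.2016*exp(5*h) - 17.5744*exp(4*h) + 12.4608*exp(3*h) + 70.3284*exp(2*h) + 63.5224*exp(h) + 29.3764)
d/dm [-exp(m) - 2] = -exp(m)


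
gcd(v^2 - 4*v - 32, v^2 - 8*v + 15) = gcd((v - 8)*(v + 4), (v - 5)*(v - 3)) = 1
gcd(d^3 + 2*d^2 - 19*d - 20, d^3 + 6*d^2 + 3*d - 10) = d + 5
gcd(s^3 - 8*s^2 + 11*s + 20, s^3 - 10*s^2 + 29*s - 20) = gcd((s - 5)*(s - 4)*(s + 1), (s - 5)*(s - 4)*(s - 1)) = s^2 - 9*s + 20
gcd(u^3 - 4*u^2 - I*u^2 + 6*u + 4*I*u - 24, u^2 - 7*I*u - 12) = u - 3*I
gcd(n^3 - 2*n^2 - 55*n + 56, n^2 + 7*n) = n + 7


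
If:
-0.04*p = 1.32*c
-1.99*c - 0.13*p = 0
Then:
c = 0.00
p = 0.00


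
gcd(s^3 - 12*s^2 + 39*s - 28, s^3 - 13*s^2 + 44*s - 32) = s^2 - 5*s + 4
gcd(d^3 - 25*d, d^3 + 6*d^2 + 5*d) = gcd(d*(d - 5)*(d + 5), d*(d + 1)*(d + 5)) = d^2 + 5*d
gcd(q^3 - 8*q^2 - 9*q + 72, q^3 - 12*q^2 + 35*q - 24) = q^2 - 11*q + 24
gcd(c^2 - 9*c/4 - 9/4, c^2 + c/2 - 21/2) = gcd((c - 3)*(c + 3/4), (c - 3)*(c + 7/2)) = c - 3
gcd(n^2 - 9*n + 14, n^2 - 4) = n - 2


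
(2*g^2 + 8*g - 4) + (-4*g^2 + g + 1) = -2*g^2 + 9*g - 3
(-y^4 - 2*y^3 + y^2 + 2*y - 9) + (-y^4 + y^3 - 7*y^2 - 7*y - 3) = -2*y^4 - y^3 - 6*y^2 - 5*y - 12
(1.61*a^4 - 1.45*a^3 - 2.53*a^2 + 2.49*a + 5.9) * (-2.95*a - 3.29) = -4.7495*a^5 - 1.0194*a^4 + 12.234*a^3 + 0.978199999999998*a^2 - 25.5971*a - 19.411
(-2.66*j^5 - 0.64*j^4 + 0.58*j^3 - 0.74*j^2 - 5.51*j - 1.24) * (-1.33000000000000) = 3.5378*j^5 + 0.8512*j^4 - 0.7714*j^3 + 0.9842*j^2 + 7.3283*j + 1.6492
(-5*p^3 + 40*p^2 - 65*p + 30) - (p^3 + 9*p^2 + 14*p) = -6*p^3 + 31*p^2 - 79*p + 30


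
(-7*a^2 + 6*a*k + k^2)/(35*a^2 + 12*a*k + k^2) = (-a + k)/(5*a + k)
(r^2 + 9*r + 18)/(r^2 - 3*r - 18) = (r + 6)/(r - 6)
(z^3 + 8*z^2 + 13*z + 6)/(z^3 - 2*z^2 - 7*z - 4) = (z + 6)/(z - 4)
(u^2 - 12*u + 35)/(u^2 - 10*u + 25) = (u - 7)/(u - 5)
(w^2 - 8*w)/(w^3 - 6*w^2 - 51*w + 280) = w/(w^2 + 2*w - 35)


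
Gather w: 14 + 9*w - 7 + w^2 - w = w^2 + 8*w + 7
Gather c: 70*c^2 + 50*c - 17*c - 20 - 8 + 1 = 70*c^2 + 33*c - 27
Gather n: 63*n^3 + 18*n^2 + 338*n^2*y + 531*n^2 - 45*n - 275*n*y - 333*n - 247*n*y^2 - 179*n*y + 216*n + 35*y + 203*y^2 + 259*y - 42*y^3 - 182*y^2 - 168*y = 63*n^3 + n^2*(338*y + 549) + n*(-247*y^2 - 454*y - 162) - 42*y^3 + 21*y^2 + 126*y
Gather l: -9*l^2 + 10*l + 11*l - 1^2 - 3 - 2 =-9*l^2 + 21*l - 6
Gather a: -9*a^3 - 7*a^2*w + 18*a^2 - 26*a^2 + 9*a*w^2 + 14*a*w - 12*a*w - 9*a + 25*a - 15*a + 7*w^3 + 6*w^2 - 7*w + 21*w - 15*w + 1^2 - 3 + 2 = -9*a^3 + a^2*(-7*w - 8) + a*(9*w^2 + 2*w + 1) + 7*w^3 + 6*w^2 - w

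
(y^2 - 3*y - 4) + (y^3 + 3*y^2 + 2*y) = y^3 + 4*y^2 - y - 4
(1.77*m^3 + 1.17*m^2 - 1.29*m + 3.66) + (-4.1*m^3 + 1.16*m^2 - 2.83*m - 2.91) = -2.33*m^3 + 2.33*m^2 - 4.12*m + 0.75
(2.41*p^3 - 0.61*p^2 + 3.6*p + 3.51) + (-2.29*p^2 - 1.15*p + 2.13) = 2.41*p^3 - 2.9*p^2 + 2.45*p + 5.64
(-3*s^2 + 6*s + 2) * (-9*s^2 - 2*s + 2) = 27*s^4 - 48*s^3 - 36*s^2 + 8*s + 4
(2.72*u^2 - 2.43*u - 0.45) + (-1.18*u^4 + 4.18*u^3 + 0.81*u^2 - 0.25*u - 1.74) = -1.18*u^4 + 4.18*u^3 + 3.53*u^2 - 2.68*u - 2.19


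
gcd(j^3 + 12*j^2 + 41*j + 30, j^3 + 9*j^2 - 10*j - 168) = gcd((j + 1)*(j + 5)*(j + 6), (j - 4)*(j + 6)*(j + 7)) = j + 6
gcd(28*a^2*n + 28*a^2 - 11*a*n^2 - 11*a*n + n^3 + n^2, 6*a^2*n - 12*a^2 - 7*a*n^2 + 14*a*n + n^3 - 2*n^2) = 1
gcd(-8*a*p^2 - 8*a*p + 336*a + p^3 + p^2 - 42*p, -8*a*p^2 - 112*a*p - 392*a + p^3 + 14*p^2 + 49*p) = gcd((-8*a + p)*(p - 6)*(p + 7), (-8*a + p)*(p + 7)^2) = -8*a*p - 56*a + p^2 + 7*p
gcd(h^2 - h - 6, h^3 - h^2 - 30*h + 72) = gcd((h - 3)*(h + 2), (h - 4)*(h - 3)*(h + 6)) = h - 3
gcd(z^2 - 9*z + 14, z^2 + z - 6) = z - 2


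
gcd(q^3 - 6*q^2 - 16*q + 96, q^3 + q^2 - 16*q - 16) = q^2 - 16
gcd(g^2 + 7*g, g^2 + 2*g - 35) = g + 7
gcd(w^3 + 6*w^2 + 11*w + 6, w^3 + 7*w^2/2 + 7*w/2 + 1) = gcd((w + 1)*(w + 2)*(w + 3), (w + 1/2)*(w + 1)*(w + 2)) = w^2 + 3*w + 2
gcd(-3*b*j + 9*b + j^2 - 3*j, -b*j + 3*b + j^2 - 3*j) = j - 3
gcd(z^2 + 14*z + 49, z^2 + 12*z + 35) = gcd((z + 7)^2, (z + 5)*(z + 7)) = z + 7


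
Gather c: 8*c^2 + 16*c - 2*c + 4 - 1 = 8*c^2 + 14*c + 3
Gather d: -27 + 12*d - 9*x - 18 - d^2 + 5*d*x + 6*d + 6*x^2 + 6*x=-d^2 + d*(5*x + 18) + 6*x^2 - 3*x - 45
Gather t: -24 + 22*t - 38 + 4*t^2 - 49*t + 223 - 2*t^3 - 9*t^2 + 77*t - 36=-2*t^3 - 5*t^2 + 50*t + 125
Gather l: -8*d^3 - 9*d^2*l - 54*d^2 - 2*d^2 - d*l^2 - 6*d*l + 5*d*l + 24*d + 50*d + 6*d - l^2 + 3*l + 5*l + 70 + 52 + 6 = -8*d^3 - 56*d^2 + 80*d + l^2*(-d - 1) + l*(-9*d^2 - d + 8) + 128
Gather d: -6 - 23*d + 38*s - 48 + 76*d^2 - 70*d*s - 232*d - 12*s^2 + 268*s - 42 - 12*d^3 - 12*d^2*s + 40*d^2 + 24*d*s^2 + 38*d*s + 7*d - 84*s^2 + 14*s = -12*d^3 + d^2*(116 - 12*s) + d*(24*s^2 - 32*s - 248) - 96*s^2 + 320*s - 96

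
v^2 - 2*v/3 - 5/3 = (v - 5/3)*(v + 1)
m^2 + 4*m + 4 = (m + 2)^2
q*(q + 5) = q^2 + 5*q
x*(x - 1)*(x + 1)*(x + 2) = x^4 + 2*x^3 - x^2 - 2*x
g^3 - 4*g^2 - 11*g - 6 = (g - 6)*(g + 1)^2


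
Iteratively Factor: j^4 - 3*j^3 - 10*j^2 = (j + 2)*(j^3 - 5*j^2) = j*(j + 2)*(j^2 - 5*j) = j*(j - 5)*(j + 2)*(j)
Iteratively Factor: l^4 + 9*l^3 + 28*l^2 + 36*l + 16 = (l + 1)*(l^3 + 8*l^2 + 20*l + 16) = (l + 1)*(l + 2)*(l^2 + 6*l + 8) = (l + 1)*(l + 2)*(l + 4)*(l + 2)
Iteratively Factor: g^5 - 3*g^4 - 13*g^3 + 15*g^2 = (g - 5)*(g^4 + 2*g^3 - 3*g^2) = g*(g - 5)*(g^3 + 2*g^2 - 3*g) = g*(g - 5)*(g - 1)*(g^2 + 3*g) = g^2*(g - 5)*(g - 1)*(g + 3)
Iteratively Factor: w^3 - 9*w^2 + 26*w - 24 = (w - 3)*(w^2 - 6*w + 8) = (w - 4)*(w - 3)*(w - 2)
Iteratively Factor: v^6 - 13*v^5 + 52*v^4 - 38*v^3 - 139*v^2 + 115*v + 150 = (v - 3)*(v^5 - 10*v^4 + 22*v^3 + 28*v^2 - 55*v - 50) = (v - 3)*(v + 1)*(v^4 - 11*v^3 + 33*v^2 - 5*v - 50) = (v - 5)*(v - 3)*(v + 1)*(v^3 - 6*v^2 + 3*v + 10) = (v - 5)*(v - 3)*(v - 2)*(v + 1)*(v^2 - 4*v - 5) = (v - 5)*(v - 3)*(v - 2)*(v + 1)^2*(v - 5)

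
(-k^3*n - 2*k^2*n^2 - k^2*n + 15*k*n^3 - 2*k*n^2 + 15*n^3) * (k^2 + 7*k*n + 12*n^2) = -k^5*n - 9*k^4*n^2 - k^4*n - 11*k^3*n^3 - 9*k^3*n^2 + 81*k^2*n^4 - 11*k^2*n^3 + 180*k*n^5 + 81*k*n^4 + 180*n^5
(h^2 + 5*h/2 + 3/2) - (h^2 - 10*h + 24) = 25*h/2 - 45/2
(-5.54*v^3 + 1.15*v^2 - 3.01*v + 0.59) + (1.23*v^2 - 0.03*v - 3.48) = -5.54*v^3 + 2.38*v^2 - 3.04*v - 2.89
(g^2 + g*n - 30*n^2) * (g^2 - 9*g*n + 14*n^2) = g^4 - 8*g^3*n - 25*g^2*n^2 + 284*g*n^3 - 420*n^4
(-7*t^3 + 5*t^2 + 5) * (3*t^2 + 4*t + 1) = -21*t^5 - 13*t^4 + 13*t^3 + 20*t^2 + 20*t + 5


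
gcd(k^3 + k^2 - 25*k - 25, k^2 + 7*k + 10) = k + 5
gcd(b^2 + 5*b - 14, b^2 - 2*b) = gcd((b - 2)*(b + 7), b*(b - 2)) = b - 2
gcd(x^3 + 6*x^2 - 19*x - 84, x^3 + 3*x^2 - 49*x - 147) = x^2 + 10*x + 21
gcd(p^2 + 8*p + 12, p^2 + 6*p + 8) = p + 2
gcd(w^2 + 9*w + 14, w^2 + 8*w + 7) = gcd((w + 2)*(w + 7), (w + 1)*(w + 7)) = w + 7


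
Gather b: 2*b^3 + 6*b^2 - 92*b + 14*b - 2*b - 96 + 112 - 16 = 2*b^3 + 6*b^2 - 80*b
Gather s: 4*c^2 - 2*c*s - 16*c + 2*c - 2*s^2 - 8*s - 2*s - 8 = 4*c^2 - 14*c - 2*s^2 + s*(-2*c - 10) - 8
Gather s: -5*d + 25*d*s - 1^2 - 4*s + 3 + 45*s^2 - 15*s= -5*d + 45*s^2 + s*(25*d - 19) + 2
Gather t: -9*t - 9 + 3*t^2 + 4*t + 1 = 3*t^2 - 5*t - 8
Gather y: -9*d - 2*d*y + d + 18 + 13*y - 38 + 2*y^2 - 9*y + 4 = -8*d + 2*y^2 + y*(4 - 2*d) - 16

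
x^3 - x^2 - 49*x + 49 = (x - 7)*(x - 1)*(x + 7)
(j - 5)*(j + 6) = j^2 + j - 30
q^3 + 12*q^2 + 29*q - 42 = (q - 1)*(q + 6)*(q + 7)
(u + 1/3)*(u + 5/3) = u^2 + 2*u + 5/9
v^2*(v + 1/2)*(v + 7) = v^4 + 15*v^3/2 + 7*v^2/2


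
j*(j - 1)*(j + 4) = j^3 + 3*j^2 - 4*j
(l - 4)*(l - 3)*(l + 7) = l^3 - 37*l + 84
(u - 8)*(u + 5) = u^2 - 3*u - 40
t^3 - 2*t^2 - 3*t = t*(t - 3)*(t + 1)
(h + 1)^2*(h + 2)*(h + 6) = h^4 + 10*h^3 + 29*h^2 + 32*h + 12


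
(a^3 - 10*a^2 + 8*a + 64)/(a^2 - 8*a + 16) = (a^2 - 6*a - 16)/(a - 4)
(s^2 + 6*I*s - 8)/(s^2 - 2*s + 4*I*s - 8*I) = (s + 2*I)/(s - 2)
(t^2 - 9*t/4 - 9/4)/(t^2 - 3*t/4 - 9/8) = 2*(t - 3)/(2*t - 3)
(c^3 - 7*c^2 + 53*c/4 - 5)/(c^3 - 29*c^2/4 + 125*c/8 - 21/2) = 2*(4*c^2 - 12*c + 5)/(8*c^2 - 26*c + 21)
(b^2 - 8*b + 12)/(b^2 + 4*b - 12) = (b - 6)/(b + 6)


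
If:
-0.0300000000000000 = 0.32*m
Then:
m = -0.09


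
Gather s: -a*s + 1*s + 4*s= s*(5 - a)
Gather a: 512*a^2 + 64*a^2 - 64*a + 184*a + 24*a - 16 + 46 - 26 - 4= 576*a^2 + 144*a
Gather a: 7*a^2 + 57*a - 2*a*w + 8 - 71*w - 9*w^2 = 7*a^2 + a*(57 - 2*w) - 9*w^2 - 71*w + 8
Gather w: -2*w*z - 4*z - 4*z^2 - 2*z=-2*w*z - 4*z^2 - 6*z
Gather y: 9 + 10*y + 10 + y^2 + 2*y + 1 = y^2 + 12*y + 20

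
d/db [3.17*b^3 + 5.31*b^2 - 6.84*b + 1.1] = 9.51*b^2 + 10.62*b - 6.84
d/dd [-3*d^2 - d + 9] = -6*d - 1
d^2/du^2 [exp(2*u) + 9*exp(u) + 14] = (4*exp(u) + 9)*exp(u)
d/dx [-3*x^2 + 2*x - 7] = 2 - 6*x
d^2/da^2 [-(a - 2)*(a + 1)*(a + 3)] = -6*a - 4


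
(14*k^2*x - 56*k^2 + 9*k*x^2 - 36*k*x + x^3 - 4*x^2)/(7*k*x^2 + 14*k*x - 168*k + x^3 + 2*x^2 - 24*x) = (2*k + x)/(x + 6)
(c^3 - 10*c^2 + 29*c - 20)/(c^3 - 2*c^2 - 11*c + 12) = (c - 5)/(c + 3)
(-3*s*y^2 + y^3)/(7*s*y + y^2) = y*(-3*s + y)/(7*s + y)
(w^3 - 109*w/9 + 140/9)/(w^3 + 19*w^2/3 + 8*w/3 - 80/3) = (w - 7/3)/(w + 4)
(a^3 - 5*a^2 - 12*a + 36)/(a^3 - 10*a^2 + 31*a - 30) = (a^2 - 3*a - 18)/(a^2 - 8*a + 15)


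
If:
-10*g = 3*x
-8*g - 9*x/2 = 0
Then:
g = 0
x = 0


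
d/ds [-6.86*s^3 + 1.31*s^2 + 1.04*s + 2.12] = -20.58*s^2 + 2.62*s + 1.04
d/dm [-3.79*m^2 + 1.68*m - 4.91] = 1.68 - 7.58*m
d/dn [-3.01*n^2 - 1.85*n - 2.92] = -6.02*n - 1.85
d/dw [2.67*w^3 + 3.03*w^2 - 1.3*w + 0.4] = 8.01*w^2 + 6.06*w - 1.3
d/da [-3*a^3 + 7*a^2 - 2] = a*(14 - 9*a)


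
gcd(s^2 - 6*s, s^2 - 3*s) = s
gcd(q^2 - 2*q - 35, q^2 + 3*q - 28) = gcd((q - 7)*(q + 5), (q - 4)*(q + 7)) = 1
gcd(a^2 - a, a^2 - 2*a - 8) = 1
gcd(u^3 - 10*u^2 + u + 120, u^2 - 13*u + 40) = u^2 - 13*u + 40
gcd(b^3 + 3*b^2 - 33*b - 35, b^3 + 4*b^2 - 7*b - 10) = b + 1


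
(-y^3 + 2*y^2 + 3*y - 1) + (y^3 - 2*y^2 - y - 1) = 2*y - 2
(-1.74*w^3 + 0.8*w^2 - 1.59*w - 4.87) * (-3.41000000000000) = 5.9334*w^3 - 2.728*w^2 + 5.4219*w + 16.6067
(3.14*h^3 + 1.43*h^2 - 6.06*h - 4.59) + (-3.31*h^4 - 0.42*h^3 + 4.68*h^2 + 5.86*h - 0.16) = -3.31*h^4 + 2.72*h^3 + 6.11*h^2 - 0.199999999999999*h - 4.75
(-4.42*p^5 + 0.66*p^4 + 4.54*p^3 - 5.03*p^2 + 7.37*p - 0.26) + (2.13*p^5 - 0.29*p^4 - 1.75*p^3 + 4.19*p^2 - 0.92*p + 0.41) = -2.29*p^5 + 0.37*p^4 + 2.79*p^3 - 0.84*p^2 + 6.45*p + 0.15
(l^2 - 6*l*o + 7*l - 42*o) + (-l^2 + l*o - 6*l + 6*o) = -5*l*o + l - 36*o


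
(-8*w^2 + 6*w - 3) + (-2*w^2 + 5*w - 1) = -10*w^2 + 11*w - 4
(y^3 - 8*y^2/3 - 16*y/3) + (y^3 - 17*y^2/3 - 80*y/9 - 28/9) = 2*y^3 - 25*y^2/3 - 128*y/9 - 28/9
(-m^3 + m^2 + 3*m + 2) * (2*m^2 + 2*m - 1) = -2*m^5 + 9*m^3 + 9*m^2 + m - 2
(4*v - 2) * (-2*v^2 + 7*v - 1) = -8*v^3 + 32*v^2 - 18*v + 2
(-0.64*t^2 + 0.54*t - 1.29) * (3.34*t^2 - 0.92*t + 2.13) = -2.1376*t^4 + 2.3924*t^3 - 6.1686*t^2 + 2.337*t - 2.7477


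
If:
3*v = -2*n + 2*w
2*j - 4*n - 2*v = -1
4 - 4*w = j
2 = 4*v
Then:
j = 1/3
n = 1/6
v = 1/2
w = 11/12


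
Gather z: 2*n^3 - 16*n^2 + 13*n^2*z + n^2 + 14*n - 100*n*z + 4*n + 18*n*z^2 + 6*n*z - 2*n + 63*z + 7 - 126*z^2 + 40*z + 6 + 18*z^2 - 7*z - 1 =2*n^3 - 15*n^2 + 16*n + z^2*(18*n - 108) + z*(13*n^2 - 94*n + 96) + 12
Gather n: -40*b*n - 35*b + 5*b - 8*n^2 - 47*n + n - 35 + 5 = -30*b - 8*n^2 + n*(-40*b - 46) - 30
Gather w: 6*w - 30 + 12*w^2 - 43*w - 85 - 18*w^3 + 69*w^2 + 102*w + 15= -18*w^3 + 81*w^2 + 65*w - 100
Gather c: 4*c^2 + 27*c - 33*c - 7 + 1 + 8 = 4*c^2 - 6*c + 2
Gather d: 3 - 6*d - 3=-6*d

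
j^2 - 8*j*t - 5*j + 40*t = (j - 5)*(j - 8*t)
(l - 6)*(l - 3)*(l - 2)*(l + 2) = l^4 - 9*l^3 + 14*l^2 + 36*l - 72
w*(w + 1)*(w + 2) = w^3 + 3*w^2 + 2*w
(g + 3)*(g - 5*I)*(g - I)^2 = g^4 + 3*g^3 - 7*I*g^3 - 11*g^2 - 21*I*g^2 - 33*g + 5*I*g + 15*I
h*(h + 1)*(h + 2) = h^3 + 3*h^2 + 2*h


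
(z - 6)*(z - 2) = z^2 - 8*z + 12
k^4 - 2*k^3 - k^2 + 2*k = k*(k - 2)*(k - 1)*(k + 1)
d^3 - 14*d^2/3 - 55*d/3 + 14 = (d - 7)*(d - 2/3)*(d + 3)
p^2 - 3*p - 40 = (p - 8)*(p + 5)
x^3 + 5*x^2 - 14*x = x*(x - 2)*(x + 7)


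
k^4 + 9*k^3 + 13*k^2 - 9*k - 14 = (k - 1)*(k + 1)*(k + 2)*(k + 7)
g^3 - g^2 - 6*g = g*(g - 3)*(g + 2)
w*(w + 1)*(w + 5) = w^3 + 6*w^2 + 5*w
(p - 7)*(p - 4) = p^2 - 11*p + 28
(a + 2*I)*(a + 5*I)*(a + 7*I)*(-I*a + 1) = -I*a^4 + 15*a^3 + 73*I*a^2 - 129*a - 70*I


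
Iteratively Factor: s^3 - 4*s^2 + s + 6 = (s - 3)*(s^2 - s - 2) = (s - 3)*(s + 1)*(s - 2)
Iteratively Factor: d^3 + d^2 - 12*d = (d + 4)*(d^2 - 3*d) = d*(d + 4)*(d - 3)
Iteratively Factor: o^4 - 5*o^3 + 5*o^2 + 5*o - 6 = (o + 1)*(o^3 - 6*o^2 + 11*o - 6) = (o - 1)*(o + 1)*(o^2 - 5*o + 6) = (o - 2)*(o - 1)*(o + 1)*(o - 3)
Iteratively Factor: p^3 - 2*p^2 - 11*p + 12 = (p - 1)*(p^2 - p - 12) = (p - 4)*(p - 1)*(p + 3)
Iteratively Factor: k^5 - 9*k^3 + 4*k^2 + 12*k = (k + 1)*(k^4 - k^3 - 8*k^2 + 12*k) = k*(k + 1)*(k^3 - k^2 - 8*k + 12) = k*(k - 2)*(k + 1)*(k^2 + k - 6) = k*(k - 2)*(k + 1)*(k + 3)*(k - 2)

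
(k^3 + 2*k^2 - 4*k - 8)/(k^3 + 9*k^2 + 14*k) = (k^2 - 4)/(k*(k + 7))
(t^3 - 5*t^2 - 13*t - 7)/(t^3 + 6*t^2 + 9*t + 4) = (t - 7)/(t + 4)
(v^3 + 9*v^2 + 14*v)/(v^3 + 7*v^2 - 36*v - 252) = v*(v + 2)/(v^2 - 36)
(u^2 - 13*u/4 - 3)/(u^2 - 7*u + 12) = (u + 3/4)/(u - 3)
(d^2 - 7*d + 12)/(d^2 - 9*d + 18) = (d - 4)/(d - 6)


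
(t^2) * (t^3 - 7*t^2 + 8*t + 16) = t^5 - 7*t^4 + 8*t^3 + 16*t^2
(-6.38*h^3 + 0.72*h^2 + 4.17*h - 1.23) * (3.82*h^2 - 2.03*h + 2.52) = -24.3716*h^5 + 15.7018*h^4 - 1.6098*h^3 - 11.3493*h^2 + 13.0053*h - 3.0996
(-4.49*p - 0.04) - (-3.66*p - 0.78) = 0.74 - 0.83*p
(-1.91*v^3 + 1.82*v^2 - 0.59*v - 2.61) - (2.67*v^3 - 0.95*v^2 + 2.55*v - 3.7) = -4.58*v^3 + 2.77*v^2 - 3.14*v + 1.09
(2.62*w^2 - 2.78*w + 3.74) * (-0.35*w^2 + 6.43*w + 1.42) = -0.917*w^4 + 17.8196*w^3 - 15.464*w^2 + 20.1006*w + 5.3108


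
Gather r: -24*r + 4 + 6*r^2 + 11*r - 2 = 6*r^2 - 13*r + 2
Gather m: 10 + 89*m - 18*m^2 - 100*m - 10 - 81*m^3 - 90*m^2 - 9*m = -81*m^3 - 108*m^2 - 20*m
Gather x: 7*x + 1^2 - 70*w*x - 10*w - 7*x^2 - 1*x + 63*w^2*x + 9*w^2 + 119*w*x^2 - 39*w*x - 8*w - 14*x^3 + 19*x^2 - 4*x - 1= 9*w^2 - 18*w - 14*x^3 + x^2*(119*w + 12) + x*(63*w^2 - 109*w + 2)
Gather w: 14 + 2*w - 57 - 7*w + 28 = -5*w - 15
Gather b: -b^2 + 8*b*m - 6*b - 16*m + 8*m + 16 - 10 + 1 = -b^2 + b*(8*m - 6) - 8*m + 7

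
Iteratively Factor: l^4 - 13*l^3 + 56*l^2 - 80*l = (l - 4)*(l^3 - 9*l^2 + 20*l) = (l - 4)^2*(l^2 - 5*l) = (l - 5)*(l - 4)^2*(l)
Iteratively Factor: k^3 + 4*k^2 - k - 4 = (k + 1)*(k^2 + 3*k - 4) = (k - 1)*(k + 1)*(k + 4)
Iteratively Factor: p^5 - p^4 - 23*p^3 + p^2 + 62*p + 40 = (p + 4)*(p^4 - 5*p^3 - 3*p^2 + 13*p + 10) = (p - 2)*(p + 4)*(p^3 - 3*p^2 - 9*p - 5) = (p - 5)*(p - 2)*(p + 4)*(p^2 + 2*p + 1) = (p - 5)*(p - 2)*(p + 1)*(p + 4)*(p + 1)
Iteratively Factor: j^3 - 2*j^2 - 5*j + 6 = (j - 1)*(j^2 - j - 6) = (j - 1)*(j + 2)*(j - 3)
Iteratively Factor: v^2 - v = (v - 1)*(v)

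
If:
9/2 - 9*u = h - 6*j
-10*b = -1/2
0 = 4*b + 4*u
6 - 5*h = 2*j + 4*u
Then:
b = 1/20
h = 471/320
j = -371/640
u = -1/20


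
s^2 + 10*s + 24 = (s + 4)*(s + 6)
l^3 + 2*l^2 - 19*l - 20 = (l - 4)*(l + 1)*(l + 5)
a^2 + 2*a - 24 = (a - 4)*(a + 6)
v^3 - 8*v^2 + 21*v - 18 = (v - 3)^2*(v - 2)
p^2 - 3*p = p*(p - 3)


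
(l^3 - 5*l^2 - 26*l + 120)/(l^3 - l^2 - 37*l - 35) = (l^2 - 10*l + 24)/(l^2 - 6*l - 7)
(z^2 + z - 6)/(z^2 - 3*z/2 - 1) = 2*(z + 3)/(2*z + 1)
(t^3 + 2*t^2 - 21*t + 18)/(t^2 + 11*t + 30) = (t^2 - 4*t + 3)/(t + 5)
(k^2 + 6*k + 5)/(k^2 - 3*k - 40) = (k + 1)/(k - 8)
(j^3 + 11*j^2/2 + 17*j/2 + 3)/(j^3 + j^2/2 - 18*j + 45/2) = (2*j^3 + 11*j^2 + 17*j + 6)/(2*j^3 + j^2 - 36*j + 45)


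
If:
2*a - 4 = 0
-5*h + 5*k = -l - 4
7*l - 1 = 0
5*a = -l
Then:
No Solution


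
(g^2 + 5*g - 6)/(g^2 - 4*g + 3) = (g + 6)/(g - 3)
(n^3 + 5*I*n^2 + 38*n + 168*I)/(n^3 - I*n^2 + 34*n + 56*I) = (n^2 + I*n + 42)/(n^2 - 5*I*n + 14)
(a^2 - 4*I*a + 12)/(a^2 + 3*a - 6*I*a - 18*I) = (a + 2*I)/(a + 3)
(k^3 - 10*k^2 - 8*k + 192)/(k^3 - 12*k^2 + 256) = (k - 6)/(k - 8)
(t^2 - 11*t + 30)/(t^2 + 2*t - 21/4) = 4*(t^2 - 11*t + 30)/(4*t^2 + 8*t - 21)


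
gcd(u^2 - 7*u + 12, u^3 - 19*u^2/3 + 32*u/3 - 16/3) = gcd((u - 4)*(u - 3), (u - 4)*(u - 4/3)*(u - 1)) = u - 4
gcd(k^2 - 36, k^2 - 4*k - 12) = k - 6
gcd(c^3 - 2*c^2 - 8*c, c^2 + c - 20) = c - 4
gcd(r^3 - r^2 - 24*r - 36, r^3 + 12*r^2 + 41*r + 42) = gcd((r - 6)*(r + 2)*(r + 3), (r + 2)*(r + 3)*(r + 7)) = r^2 + 5*r + 6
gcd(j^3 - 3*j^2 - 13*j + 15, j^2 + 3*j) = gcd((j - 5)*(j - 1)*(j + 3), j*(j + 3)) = j + 3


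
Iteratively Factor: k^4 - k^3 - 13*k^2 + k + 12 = (k + 1)*(k^3 - 2*k^2 - 11*k + 12) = (k + 1)*(k + 3)*(k^2 - 5*k + 4) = (k - 4)*(k + 1)*(k + 3)*(k - 1)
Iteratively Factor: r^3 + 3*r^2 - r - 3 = (r + 3)*(r^2 - 1) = (r - 1)*(r + 3)*(r + 1)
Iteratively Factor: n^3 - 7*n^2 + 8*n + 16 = (n + 1)*(n^2 - 8*n + 16) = (n - 4)*(n + 1)*(n - 4)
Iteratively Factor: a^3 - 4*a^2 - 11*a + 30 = (a - 2)*(a^2 - 2*a - 15) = (a - 2)*(a + 3)*(a - 5)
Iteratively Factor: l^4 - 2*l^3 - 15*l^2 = (l + 3)*(l^3 - 5*l^2) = (l - 5)*(l + 3)*(l^2) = l*(l - 5)*(l + 3)*(l)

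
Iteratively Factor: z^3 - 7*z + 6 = (z + 3)*(z^2 - 3*z + 2) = (z - 1)*(z + 3)*(z - 2)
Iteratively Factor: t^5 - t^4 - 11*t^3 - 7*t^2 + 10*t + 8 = (t - 1)*(t^4 - 11*t^2 - 18*t - 8) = (t - 1)*(t + 1)*(t^3 - t^2 - 10*t - 8) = (t - 1)*(t + 1)^2*(t^2 - 2*t - 8) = (t - 1)*(t + 1)^2*(t + 2)*(t - 4)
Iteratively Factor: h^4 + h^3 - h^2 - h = (h)*(h^3 + h^2 - h - 1) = h*(h + 1)*(h^2 - 1) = h*(h + 1)^2*(h - 1)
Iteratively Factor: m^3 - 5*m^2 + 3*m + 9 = (m - 3)*(m^2 - 2*m - 3) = (m - 3)^2*(m + 1)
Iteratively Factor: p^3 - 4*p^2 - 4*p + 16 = (p - 4)*(p^2 - 4) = (p - 4)*(p - 2)*(p + 2)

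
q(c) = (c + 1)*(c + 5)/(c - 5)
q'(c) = (c + 1)/(c - 5) + (c + 5)/(c - 5) - (c + 1)*(c + 5)/(c - 5)^2 = (c^2 - 10*c - 35)/(c^2 - 10*c + 25)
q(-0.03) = -0.96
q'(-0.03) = -1.37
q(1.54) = -4.80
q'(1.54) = -4.01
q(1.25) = -3.75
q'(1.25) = -3.27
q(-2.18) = 0.46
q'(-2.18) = -0.16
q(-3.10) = 0.49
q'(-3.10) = 0.09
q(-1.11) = 0.07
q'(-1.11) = -0.61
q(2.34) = -9.22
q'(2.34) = -7.48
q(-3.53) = 0.44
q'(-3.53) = 0.18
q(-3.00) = 0.50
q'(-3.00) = 0.06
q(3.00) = -16.00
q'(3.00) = -14.00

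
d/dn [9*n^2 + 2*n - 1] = 18*n + 2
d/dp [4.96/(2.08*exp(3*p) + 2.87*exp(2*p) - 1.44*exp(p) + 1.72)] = (-30.9504*exp(2*p) - 28.4704*exp(p) + 7.1424)*exp(p)/(2.08*exp(3*p) + 2.87*exp(2*p) - 1.44*exp(p) + 1.72)^2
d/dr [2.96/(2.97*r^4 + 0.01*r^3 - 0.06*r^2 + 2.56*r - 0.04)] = (-35.1648*r^3 - 0.0888*r^2 + 0.3552*r - 7.5776)/(2.97*r^4 + 0.01*r^3 - 0.06*r^2 + 2.56*r - 0.04)^2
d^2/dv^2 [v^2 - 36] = 2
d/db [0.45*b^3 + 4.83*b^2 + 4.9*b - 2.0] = 1.35*b^2 + 9.66*b + 4.9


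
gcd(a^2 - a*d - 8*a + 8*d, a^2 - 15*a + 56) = a - 8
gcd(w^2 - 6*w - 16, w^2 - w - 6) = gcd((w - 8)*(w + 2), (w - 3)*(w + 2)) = w + 2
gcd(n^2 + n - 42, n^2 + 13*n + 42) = n + 7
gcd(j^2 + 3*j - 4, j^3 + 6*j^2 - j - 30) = 1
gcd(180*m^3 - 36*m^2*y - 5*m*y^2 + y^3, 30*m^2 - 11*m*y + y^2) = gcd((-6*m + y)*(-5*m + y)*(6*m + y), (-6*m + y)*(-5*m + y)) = 30*m^2 - 11*m*y + y^2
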